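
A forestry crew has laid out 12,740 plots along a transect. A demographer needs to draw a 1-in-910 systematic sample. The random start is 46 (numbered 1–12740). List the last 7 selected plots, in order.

8th selection = 46 + 7×910 = 6416
9th: 6416 + 910 = 7326
10th: 7326 + 910 = 8236
11th: 8236 + 910 = 9146
12th: 9146 + 910 = 10056
13th: 10056 + 910 = 10966
14th: 10966 + 910 = 11876

6416, 7326, 8236, 9146, 10056, 10966, 11876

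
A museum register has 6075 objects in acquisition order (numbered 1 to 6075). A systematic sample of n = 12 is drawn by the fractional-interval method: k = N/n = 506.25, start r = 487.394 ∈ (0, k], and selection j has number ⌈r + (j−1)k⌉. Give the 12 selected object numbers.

j=1: r + 0k = 487.394 → ⌈·⌉ = 488
j=2: r + 1k = 993.644 → ⌈·⌉ = 994
j=3: r + 2k = 1499.894 → ⌈·⌉ = 1500
j=4: r + 3k = 2006.144 → ⌈·⌉ = 2007
j=5: r + 4k = 2512.394 → ⌈·⌉ = 2513
j=6: r + 5k = 3018.644 → ⌈·⌉ = 3019
j=7: r + 6k = 3524.894 → ⌈·⌉ = 3525
j=8: r + 7k = 4031.144 → ⌈·⌉ = 4032
j=9: r + 8k = 4537.394 → ⌈·⌉ = 4538
j=10: r + 9k = 5043.644 → ⌈·⌉ = 5044
j=11: r + 10k = 5549.894 → ⌈·⌉ = 5550
j=12: r + 11k = 6056.144 → ⌈·⌉ = 6057

488, 994, 1500, 2007, 2513, 3019, 3525, 4032, 4538, 5044, 5550, 6057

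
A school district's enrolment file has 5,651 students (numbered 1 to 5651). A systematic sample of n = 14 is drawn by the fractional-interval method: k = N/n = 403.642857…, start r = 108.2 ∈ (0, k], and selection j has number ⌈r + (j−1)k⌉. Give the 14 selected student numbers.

109, 512, 916, 1320, 1723, 2127, 2531, 2934, 3338, 3741, 4145, 4549, 4952, 5356

j=1: r + 0k = 108.2 → ⌈·⌉ = 109
j=2: r + 1k = 511.842857… → ⌈·⌉ = 512
j=3: r + 2k = 915.485714… → ⌈·⌉ = 916
j=4: r + 3k = 1319.128571… → ⌈·⌉ = 1320
j=5: r + 4k = 1722.771428… → ⌈·⌉ = 1723
j=6: r + 5k = 2126.414285… → ⌈·⌉ = 2127
j=7: r + 6k = 2530.057142… → ⌈·⌉ = 2531
j=8: r + 7k = 2933.7 → ⌈·⌉ = 2934
j=9: r + 8k = 3337.342857… → ⌈·⌉ = 3338
j=10: r + 9k = 3740.985714… → ⌈·⌉ = 3741
j=11: r + 10k = 4144.628571… → ⌈·⌉ = 4145
j=12: r + 11k = 4548.271428… → ⌈·⌉ = 4549
j=13: r + 12k = 4951.914285… → ⌈·⌉ = 4952
j=14: r + 13k = 5355.557142… → ⌈·⌉ = 5356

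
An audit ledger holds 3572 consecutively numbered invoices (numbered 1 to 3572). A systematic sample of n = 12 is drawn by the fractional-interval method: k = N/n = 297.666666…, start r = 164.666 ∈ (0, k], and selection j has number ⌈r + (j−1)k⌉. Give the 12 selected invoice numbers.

j=1: r + 0k = 164.666 → ⌈·⌉ = 165
j=2: r + 1k = 462.332666… → ⌈·⌉ = 463
j=3: r + 2k = 759.999333… → ⌈·⌉ = 760
j=4: r + 3k = 1057.666 → ⌈·⌉ = 1058
j=5: r + 4k = 1355.332666… → ⌈·⌉ = 1356
j=6: r + 5k = 1652.999333… → ⌈·⌉ = 1653
j=7: r + 6k = 1950.666 → ⌈·⌉ = 1951
j=8: r + 7k = 2248.332666… → ⌈·⌉ = 2249
j=9: r + 8k = 2545.999333… → ⌈·⌉ = 2546
j=10: r + 9k = 2843.666 → ⌈·⌉ = 2844
j=11: r + 10k = 3141.332666… → ⌈·⌉ = 3142
j=12: r + 11k = 3438.999333… → ⌈·⌉ = 3439

165, 463, 760, 1058, 1356, 1653, 1951, 2249, 2546, 2844, 3142, 3439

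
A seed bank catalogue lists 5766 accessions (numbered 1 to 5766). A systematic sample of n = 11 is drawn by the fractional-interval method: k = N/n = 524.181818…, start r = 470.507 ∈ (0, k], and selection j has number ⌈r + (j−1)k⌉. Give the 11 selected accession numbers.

j=1: r + 0k = 470.507 → ⌈·⌉ = 471
j=2: r + 1k = 994.688818… → ⌈·⌉ = 995
j=3: r + 2k = 1518.870636… → ⌈·⌉ = 1519
j=4: r + 3k = 2043.052454… → ⌈·⌉ = 2044
j=5: r + 4k = 2567.234272… → ⌈·⌉ = 2568
j=6: r + 5k = 3091.416090… → ⌈·⌉ = 3092
j=7: r + 6k = 3615.597909… → ⌈·⌉ = 3616
j=8: r + 7k = 4139.779727… → ⌈·⌉ = 4140
j=9: r + 8k = 4663.961545… → ⌈·⌉ = 4664
j=10: r + 9k = 5188.143363… → ⌈·⌉ = 5189
j=11: r + 10k = 5712.325181… → ⌈·⌉ = 5713

471, 995, 1519, 2044, 2568, 3092, 3616, 4140, 4664, 5189, 5713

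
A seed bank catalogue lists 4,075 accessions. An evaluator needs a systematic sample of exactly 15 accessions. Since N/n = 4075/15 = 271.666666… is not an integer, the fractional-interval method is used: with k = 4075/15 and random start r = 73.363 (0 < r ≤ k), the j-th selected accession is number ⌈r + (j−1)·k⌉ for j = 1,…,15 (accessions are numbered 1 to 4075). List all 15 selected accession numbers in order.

74, 346, 617, 889, 1161, 1432, 1704, 1976, 2247, 2519, 2791, 3062, 3334, 3606, 3877

j=1: r + 0k = 73.363 → ⌈·⌉ = 74
j=2: r + 1k = 345.029666… → ⌈·⌉ = 346
j=3: r + 2k = 616.696333… → ⌈·⌉ = 617
j=4: r + 3k = 888.363 → ⌈·⌉ = 889
j=5: r + 4k = 1160.029666… → ⌈·⌉ = 1161
j=6: r + 5k = 1431.696333… → ⌈·⌉ = 1432
j=7: r + 6k = 1703.363 → ⌈·⌉ = 1704
j=8: r + 7k = 1975.029666… → ⌈·⌉ = 1976
j=9: r + 8k = 2246.696333… → ⌈·⌉ = 2247
j=10: r + 9k = 2518.363 → ⌈·⌉ = 2519
j=11: r + 10k = 2790.029666… → ⌈·⌉ = 2791
j=12: r + 11k = 3061.696333… → ⌈·⌉ = 3062
j=13: r + 12k = 3333.363 → ⌈·⌉ = 3334
j=14: r + 13k = 3605.029666… → ⌈·⌉ = 3606
j=15: r + 14k = 3876.696333… → ⌈·⌉ = 3877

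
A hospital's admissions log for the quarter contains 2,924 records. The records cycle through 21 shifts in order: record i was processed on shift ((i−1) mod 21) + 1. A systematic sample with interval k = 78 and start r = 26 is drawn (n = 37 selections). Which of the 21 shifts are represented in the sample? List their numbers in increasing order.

2, 5, 8, 11, 14, 17, 20

Consecutive selections differ by k = 78, so their shift numbers differ by 78 mod 21 = 15.
gcd(78, 21) = 3, so the sample visits 21/3 = 7 distinct residues mod 21.
Start 26 is shift 5; the shifts hit are 2, 5, 8, 11, 14, 17, 20.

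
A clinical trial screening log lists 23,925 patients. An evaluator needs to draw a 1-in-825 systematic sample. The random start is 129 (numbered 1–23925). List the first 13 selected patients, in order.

129, 954, 1779, 2604, 3429, 4254, 5079, 5904, 6729, 7554, 8379, 9204, 10029

patient 1: 129
patient 2: 129 + 825 = 954
patient 3: 954 + 825 = 1779
patient 4: 1779 + 825 = 2604
patient 5: 2604 + 825 = 3429
patient 6: 3429 + 825 = 4254
patient 7: 4254 + 825 = 5079
patient 8: 5079 + 825 = 5904
patient 9: 5904 + 825 = 6729
patient 10: 6729 + 825 = 7554
patient 11: 7554 + 825 = 8379
patient 12: 8379 + 825 = 9204
patient 13: 9204 + 825 = 10029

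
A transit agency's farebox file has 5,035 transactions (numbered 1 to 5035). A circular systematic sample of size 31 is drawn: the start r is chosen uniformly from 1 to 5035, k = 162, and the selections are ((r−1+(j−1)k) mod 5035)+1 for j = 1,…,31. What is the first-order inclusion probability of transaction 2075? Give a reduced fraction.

For each position j, as r ranges over 1…5035 the j-th selection hits every transaction exactly once, so transaction 2075 is selected for exactly 31 of the 5035 starts.
Inclusion probability = 31/5035.

31/5035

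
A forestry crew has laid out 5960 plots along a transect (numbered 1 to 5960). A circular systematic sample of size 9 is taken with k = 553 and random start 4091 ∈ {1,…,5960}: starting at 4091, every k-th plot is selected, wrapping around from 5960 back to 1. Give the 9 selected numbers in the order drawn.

Selection 1: 4091
Selection 2: 4091 + 553 = 4644
Selection 3: 4644 + 553 = 5197
Selection 4: 5197 + 553 = 5750
Selection 5: 5750 + 553 = 6303 → 6303 − 5960 = 343
Selection 6: 343 + 553 = 896
Selection 7: 896 + 553 = 1449
Selection 8: 1449 + 553 = 2002
Selection 9: 2002 + 553 = 2555

4091, 4644, 5197, 5750, 343, 896, 1449, 2002, 2555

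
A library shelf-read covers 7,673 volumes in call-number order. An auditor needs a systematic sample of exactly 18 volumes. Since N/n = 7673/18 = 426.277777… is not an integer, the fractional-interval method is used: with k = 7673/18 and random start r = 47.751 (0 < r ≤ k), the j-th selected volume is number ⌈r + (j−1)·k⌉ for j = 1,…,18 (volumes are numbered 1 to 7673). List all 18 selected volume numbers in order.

48, 475, 901, 1327, 1753, 2180, 2606, 3032, 3458, 3885, 4311, 4737, 5164, 5590, 6016, 6442, 6869, 7295

j=1: r + 0k = 47.751 → ⌈·⌉ = 48
j=2: r + 1k = 474.028777… → ⌈·⌉ = 475
j=3: r + 2k = 900.306555… → ⌈·⌉ = 901
j=4: r + 3k = 1326.584333… → ⌈·⌉ = 1327
j=5: r + 4k = 1752.862111… → ⌈·⌉ = 1753
j=6: r + 5k = 2179.139888… → ⌈·⌉ = 2180
j=7: r + 6k = 2605.417666… → ⌈·⌉ = 2606
j=8: r + 7k = 3031.695444… → ⌈·⌉ = 3032
j=9: r + 8k = 3457.973222… → ⌈·⌉ = 3458
j=10: r + 9k = 3884.251 → ⌈·⌉ = 3885
j=11: r + 10k = 4310.528777… → ⌈·⌉ = 4311
j=12: r + 11k = 4736.806555… → ⌈·⌉ = 4737
j=13: r + 12k = 5163.084333… → ⌈·⌉ = 5164
j=14: r + 13k = 5589.362111… → ⌈·⌉ = 5590
j=15: r + 14k = 6015.639888… → ⌈·⌉ = 6016
j=16: r + 15k = 6441.917666… → ⌈·⌉ = 6442
j=17: r + 16k = 6868.195444… → ⌈·⌉ = 6869
j=18: r + 17k = 7294.473222… → ⌈·⌉ = 7295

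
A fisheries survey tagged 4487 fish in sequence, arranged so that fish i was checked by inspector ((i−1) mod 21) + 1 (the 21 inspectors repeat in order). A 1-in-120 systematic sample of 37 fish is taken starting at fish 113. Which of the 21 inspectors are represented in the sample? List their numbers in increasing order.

Consecutive selections differ by k = 120, so their inspector numbers differ by 120 mod 21 = 15.
gcd(120, 21) = 3, so the sample visits 21/3 = 7 distinct residues mod 21.
Start 113 is inspector 8; the inspectors hit are 2, 5, 8, 11, 14, 17, 20.

2, 5, 8, 11, 14, 17, 20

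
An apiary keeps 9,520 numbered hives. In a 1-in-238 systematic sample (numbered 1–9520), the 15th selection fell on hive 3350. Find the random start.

k = 238
r = 3350 − (15−1)×238 = 3350 − 3332 = 18

18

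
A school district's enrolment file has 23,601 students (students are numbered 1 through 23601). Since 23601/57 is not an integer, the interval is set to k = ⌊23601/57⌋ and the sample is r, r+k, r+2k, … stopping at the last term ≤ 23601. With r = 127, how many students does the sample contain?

57

k = ⌊23601/57⌋ = 414
Achieved size = ⌊(23601 − 127)/414⌋ + 1 = ⌊23474/414⌋ + 1 = 56 + 1 = 57
(last selection: 127 + 56×414 = 23311 ≤ 23601; next would be 23725 > 23601)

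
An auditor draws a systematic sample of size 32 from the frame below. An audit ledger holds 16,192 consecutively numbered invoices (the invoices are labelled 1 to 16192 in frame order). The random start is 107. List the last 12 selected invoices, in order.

10227, 10733, 11239, 11745, 12251, 12757, 13263, 13769, 14275, 14781, 15287, 15793

k = N/n = 16192/32 = 506
21st selection = 107 + 20×506 = 10227
22nd: 10227 + 506 = 10733
23rd: 10733 + 506 = 11239
24th: 11239 + 506 = 11745
25th: 11745 + 506 = 12251
26th: 12251 + 506 = 12757
27th: 12757 + 506 = 13263
28th: 13263 + 506 = 13769
29th: 13769 + 506 = 14275
30th: 14275 + 506 = 14781
31st: 14781 + 506 = 15287
32nd: 15287 + 506 = 15793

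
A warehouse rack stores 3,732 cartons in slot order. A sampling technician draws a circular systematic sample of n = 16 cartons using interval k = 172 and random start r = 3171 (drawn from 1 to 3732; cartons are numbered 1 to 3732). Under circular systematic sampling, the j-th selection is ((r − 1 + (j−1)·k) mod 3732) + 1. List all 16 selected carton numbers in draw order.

Selection 1: 3171
Selection 2: 3171 + 172 = 3343
Selection 3: 3343 + 172 = 3515
Selection 4: 3515 + 172 = 3687
Selection 5: 3687 + 172 = 3859 → 3859 − 3732 = 127
Selection 6: 127 + 172 = 299
Selection 7: 299 + 172 = 471
Selection 8: 471 + 172 = 643
Selection 9: 643 + 172 = 815
Selection 10: 815 + 172 = 987
Selection 11: 987 + 172 = 1159
Selection 12: 1159 + 172 = 1331
Selection 13: 1331 + 172 = 1503
Selection 14: 1503 + 172 = 1675
Selection 15: 1675 + 172 = 1847
Selection 16: 1847 + 172 = 2019

3171, 3343, 3515, 3687, 127, 299, 471, 643, 815, 987, 1159, 1331, 1503, 1675, 1847, 2019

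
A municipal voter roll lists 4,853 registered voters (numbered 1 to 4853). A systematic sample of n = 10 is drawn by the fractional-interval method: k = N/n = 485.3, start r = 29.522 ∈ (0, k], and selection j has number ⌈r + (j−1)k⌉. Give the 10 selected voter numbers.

30, 515, 1001, 1486, 1971, 2457, 2942, 3427, 3912, 4398

j=1: r + 0k = 29.522 → ⌈·⌉ = 30
j=2: r + 1k = 514.822 → ⌈·⌉ = 515
j=3: r + 2k = 1000.122 → ⌈·⌉ = 1001
j=4: r + 3k = 1485.422 → ⌈·⌉ = 1486
j=5: r + 4k = 1970.722 → ⌈·⌉ = 1971
j=6: r + 5k = 2456.022 → ⌈·⌉ = 2457
j=7: r + 6k = 2941.322 → ⌈·⌉ = 2942
j=8: r + 7k = 3426.622 → ⌈·⌉ = 3427
j=9: r + 8k = 3911.922 → ⌈·⌉ = 3912
j=10: r + 9k = 4397.222 → ⌈·⌉ = 4398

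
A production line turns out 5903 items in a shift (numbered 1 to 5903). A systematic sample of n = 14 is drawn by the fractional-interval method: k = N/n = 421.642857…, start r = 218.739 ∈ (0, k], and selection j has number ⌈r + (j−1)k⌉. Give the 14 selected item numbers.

j=1: r + 0k = 218.739 → ⌈·⌉ = 219
j=2: r + 1k = 640.381857… → ⌈·⌉ = 641
j=3: r + 2k = 1062.024714… → ⌈·⌉ = 1063
j=4: r + 3k = 1483.667571… → ⌈·⌉ = 1484
j=5: r + 4k = 1905.310428… → ⌈·⌉ = 1906
j=6: r + 5k = 2326.953285… → ⌈·⌉ = 2327
j=7: r + 6k = 2748.596142… → ⌈·⌉ = 2749
j=8: r + 7k = 3170.239 → ⌈·⌉ = 3171
j=9: r + 8k = 3591.881857… → ⌈·⌉ = 3592
j=10: r + 9k = 4013.524714… → ⌈·⌉ = 4014
j=11: r + 10k = 4435.167571… → ⌈·⌉ = 4436
j=12: r + 11k = 4856.810428… → ⌈·⌉ = 4857
j=13: r + 12k = 5278.453285… → ⌈·⌉ = 5279
j=14: r + 13k = 5700.096142… → ⌈·⌉ = 5701

219, 641, 1063, 1484, 1906, 2327, 2749, 3171, 3592, 4014, 4436, 4857, 5279, 5701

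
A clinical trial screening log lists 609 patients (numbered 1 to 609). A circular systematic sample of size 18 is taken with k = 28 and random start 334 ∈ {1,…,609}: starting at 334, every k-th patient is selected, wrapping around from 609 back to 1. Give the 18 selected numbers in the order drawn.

Selection 1: 334
Selection 2: 334 + 28 = 362
Selection 3: 362 + 28 = 390
Selection 4: 390 + 28 = 418
Selection 5: 418 + 28 = 446
Selection 6: 446 + 28 = 474
Selection 7: 474 + 28 = 502
Selection 8: 502 + 28 = 530
Selection 9: 530 + 28 = 558
Selection 10: 558 + 28 = 586
Selection 11: 586 + 28 = 614 → 614 − 609 = 5
Selection 12: 5 + 28 = 33
Selection 13: 33 + 28 = 61
Selection 14: 61 + 28 = 89
Selection 15: 89 + 28 = 117
Selection 16: 117 + 28 = 145
Selection 17: 145 + 28 = 173
Selection 18: 173 + 28 = 201

334, 362, 390, 418, 446, 474, 502, 530, 558, 586, 5, 33, 61, 89, 117, 145, 173, 201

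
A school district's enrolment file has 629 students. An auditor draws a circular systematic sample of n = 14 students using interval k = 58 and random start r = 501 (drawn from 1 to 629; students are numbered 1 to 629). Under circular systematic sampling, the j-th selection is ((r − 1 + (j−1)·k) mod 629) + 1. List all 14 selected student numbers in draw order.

Selection 1: 501
Selection 2: 501 + 58 = 559
Selection 3: 559 + 58 = 617
Selection 4: 617 + 58 = 675 → 675 − 629 = 46
Selection 5: 46 + 58 = 104
Selection 6: 104 + 58 = 162
Selection 7: 162 + 58 = 220
Selection 8: 220 + 58 = 278
Selection 9: 278 + 58 = 336
Selection 10: 336 + 58 = 394
Selection 11: 394 + 58 = 452
Selection 12: 452 + 58 = 510
Selection 13: 510 + 58 = 568
Selection 14: 568 + 58 = 626

501, 559, 617, 46, 104, 162, 220, 278, 336, 394, 452, 510, 568, 626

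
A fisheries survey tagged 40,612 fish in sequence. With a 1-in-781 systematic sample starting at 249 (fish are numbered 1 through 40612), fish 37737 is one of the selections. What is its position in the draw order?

k = 781
position = (37737 − 249)/781 + 1 = 37488/781 + 1 = 48 + 1 = 49

49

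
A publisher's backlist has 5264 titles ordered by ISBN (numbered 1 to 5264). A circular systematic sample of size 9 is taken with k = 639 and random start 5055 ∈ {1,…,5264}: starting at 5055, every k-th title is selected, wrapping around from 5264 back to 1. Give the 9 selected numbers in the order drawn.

5055, 430, 1069, 1708, 2347, 2986, 3625, 4264, 4903

Selection 1: 5055
Selection 2: 5055 + 639 = 5694 → 5694 − 5264 = 430
Selection 3: 430 + 639 = 1069
Selection 4: 1069 + 639 = 1708
Selection 5: 1708 + 639 = 2347
Selection 6: 2347 + 639 = 2986
Selection 7: 2986 + 639 = 3625
Selection 8: 3625 + 639 = 4264
Selection 9: 4264 + 639 = 4903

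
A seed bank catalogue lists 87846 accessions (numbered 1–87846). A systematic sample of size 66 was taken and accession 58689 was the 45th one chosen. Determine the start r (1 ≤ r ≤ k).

k = 87846/66 = 1331
r = 58689 − (45−1)×1331 = 58689 − 58564 = 125

125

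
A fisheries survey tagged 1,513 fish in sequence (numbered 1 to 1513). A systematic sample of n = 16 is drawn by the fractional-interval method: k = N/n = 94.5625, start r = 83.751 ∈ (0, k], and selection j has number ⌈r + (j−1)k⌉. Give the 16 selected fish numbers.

84, 179, 273, 368, 463, 557, 652, 746, 841, 935, 1030, 1124, 1219, 1314, 1408, 1503

j=1: r + 0k = 83.751 → ⌈·⌉ = 84
j=2: r + 1k = 178.3135 → ⌈·⌉ = 179
j=3: r + 2k = 272.876 → ⌈·⌉ = 273
j=4: r + 3k = 367.4385 → ⌈·⌉ = 368
j=5: r + 4k = 462.001 → ⌈·⌉ = 463
j=6: r + 5k = 556.5635 → ⌈·⌉ = 557
j=7: r + 6k = 651.126 → ⌈·⌉ = 652
j=8: r + 7k = 745.6885 → ⌈·⌉ = 746
j=9: r + 8k = 840.251 → ⌈·⌉ = 841
j=10: r + 9k = 934.8135 → ⌈·⌉ = 935
j=11: r + 10k = 1029.376 → ⌈·⌉ = 1030
j=12: r + 11k = 1123.9385 → ⌈·⌉ = 1124
j=13: r + 12k = 1218.501 → ⌈·⌉ = 1219
j=14: r + 13k = 1313.0635 → ⌈·⌉ = 1314
j=15: r + 14k = 1407.626 → ⌈·⌉ = 1408
j=16: r + 15k = 1502.1885 → ⌈·⌉ = 1503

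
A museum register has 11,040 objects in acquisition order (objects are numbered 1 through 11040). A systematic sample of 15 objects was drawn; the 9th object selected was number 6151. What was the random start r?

k = 11040/15 = 736
r = 6151 − (9−1)×736 = 6151 − 5888 = 263

263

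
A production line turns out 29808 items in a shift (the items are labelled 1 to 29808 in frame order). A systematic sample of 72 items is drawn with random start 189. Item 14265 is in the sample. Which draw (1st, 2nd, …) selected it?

k = 29808/72 = 414
position = (14265 − 189)/414 + 1 = 14076/414 + 1 = 34 + 1 = 35

35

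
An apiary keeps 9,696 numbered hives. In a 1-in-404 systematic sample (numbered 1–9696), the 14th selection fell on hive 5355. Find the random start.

103

k = 404
r = 5355 − (14−1)×404 = 5355 − 5252 = 103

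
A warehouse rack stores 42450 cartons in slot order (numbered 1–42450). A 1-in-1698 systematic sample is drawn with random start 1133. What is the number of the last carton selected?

k = 1698
25th selection = r + (25−1)·k = 1133 + 24×1698 = 1133 + 40752 = 41885

41885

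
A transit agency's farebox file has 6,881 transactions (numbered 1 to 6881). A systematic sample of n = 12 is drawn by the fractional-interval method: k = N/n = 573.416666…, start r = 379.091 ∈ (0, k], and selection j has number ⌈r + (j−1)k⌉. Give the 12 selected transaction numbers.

380, 953, 1526, 2100, 2673, 3247, 3820, 4394, 4967, 5540, 6114, 6687

j=1: r + 0k = 379.091 → ⌈·⌉ = 380
j=2: r + 1k = 952.507666… → ⌈·⌉ = 953
j=3: r + 2k = 1525.924333… → ⌈·⌉ = 1526
j=4: r + 3k = 2099.341 → ⌈·⌉ = 2100
j=5: r + 4k = 2672.757666… → ⌈·⌉ = 2673
j=6: r + 5k = 3246.174333… → ⌈·⌉ = 3247
j=7: r + 6k = 3819.591 → ⌈·⌉ = 3820
j=8: r + 7k = 4393.007666… → ⌈·⌉ = 4394
j=9: r + 8k = 4966.424333… → ⌈·⌉ = 4967
j=10: r + 9k = 5539.841 → ⌈·⌉ = 5540
j=11: r + 10k = 6113.257666… → ⌈·⌉ = 6114
j=12: r + 11k = 6686.674333… → ⌈·⌉ = 6687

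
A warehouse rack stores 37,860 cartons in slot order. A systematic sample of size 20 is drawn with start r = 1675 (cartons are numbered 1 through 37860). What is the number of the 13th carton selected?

k = 37860/20 = 1893
13th selection = r + (13−1)·k = 1675 + 12×1893 = 1675 + 22716 = 24391

24391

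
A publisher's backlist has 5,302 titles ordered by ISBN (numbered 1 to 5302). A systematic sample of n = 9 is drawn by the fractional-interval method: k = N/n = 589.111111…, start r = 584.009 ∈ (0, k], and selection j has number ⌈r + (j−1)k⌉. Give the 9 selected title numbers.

j=1: r + 0k = 584.009 → ⌈·⌉ = 585
j=2: r + 1k = 1173.120111… → ⌈·⌉ = 1174
j=3: r + 2k = 1762.231222… → ⌈·⌉ = 1763
j=4: r + 3k = 2351.342333… → ⌈·⌉ = 2352
j=5: r + 4k = 2940.453444… → ⌈·⌉ = 2941
j=6: r + 5k = 3529.564555… → ⌈·⌉ = 3530
j=7: r + 6k = 4118.675666… → ⌈·⌉ = 4119
j=8: r + 7k = 4707.786777… → ⌈·⌉ = 4708
j=9: r + 8k = 5296.897888… → ⌈·⌉ = 5297

585, 1174, 1763, 2352, 2941, 3530, 4119, 4708, 5297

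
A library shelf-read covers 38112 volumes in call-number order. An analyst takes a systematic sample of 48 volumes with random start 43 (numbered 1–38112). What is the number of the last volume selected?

37361

k = 38112/48 = 794
48th selection = r + (48−1)·k = 43 + 47×794 = 43 + 37318 = 37361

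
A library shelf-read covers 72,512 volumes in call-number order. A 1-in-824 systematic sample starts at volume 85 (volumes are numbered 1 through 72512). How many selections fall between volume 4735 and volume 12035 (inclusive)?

9

k = 824
First selection ≥ 4735: 85 + ⌈(4735−85)/824⌉·824 = 85 + 6×824 = 5029
Last selection ≤ 12035: 85 + ⌊(12035−85)/824⌋·824 = 85 + 14×824 = 11621
Count = 14 − 6 + 1 = 9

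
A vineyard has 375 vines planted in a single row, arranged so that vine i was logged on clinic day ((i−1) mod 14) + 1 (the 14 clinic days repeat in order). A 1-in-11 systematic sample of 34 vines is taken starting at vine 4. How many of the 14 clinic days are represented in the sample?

14

Consecutive selections differ by k = 11, so their clinic day numbers differ by 11 mod 14 = 11.
gcd(11, 14) = 1, so the sample visits 14/1 = 14 distinct residues mod 14.
Start 4 is clinic day 4; the clinic days hit are 1, 2, 3, 4, 5, 6, 7, 8, 9, 10, 11, 12, 13, 14.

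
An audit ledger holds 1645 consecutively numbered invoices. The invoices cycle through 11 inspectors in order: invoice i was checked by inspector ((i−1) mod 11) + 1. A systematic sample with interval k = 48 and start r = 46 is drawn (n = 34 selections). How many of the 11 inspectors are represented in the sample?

Consecutive selections differ by k = 48, so their inspector numbers differ by 48 mod 11 = 4.
gcd(48, 11) = 1, so the sample visits 11/1 = 11 distinct residues mod 11.
Start 46 is inspector 2; the inspectors hit are 1, 2, 3, 4, 5, 6, 7, 8, 9, 10, 11.

11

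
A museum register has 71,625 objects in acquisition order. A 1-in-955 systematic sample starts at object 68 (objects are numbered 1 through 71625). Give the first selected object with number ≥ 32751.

k = 955
Steps past start: ⌈(32751 − 68)/955⌉ = ⌈32683/955⌉ = 35
Selected object: 68 + 35×955 = 33493

33493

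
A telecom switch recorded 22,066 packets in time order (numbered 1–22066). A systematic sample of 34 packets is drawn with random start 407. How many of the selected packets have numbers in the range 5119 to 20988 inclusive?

24

k = 22066/34 = 649
First selection ≥ 5119: 407 + ⌈(5119−407)/649⌉·649 = 407 + 8×649 = 5599
Last selection ≤ 20988: 407 + ⌊(20988−407)/649⌋·649 = 407 + 31×649 = 20526
Count = 31 − 8 + 1 = 24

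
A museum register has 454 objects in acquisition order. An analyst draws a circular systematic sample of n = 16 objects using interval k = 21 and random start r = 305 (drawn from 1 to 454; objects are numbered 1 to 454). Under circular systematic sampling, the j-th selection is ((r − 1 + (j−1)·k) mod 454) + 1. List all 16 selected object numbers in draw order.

Selection 1: 305
Selection 2: 305 + 21 = 326
Selection 3: 326 + 21 = 347
Selection 4: 347 + 21 = 368
Selection 5: 368 + 21 = 389
Selection 6: 389 + 21 = 410
Selection 7: 410 + 21 = 431
Selection 8: 431 + 21 = 452
Selection 9: 452 + 21 = 473 → 473 − 454 = 19
Selection 10: 19 + 21 = 40
Selection 11: 40 + 21 = 61
Selection 12: 61 + 21 = 82
Selection 13: 82 + 21 = 103
Selection 14: 103 + 21 = 124
Selection 15: 124 + 21 = 145
Selection 16: 145 + 21 = 166

305, 326, 347, 368, 389, 410, 431, 452, 19, 40, 61, 82, 103, 124, 145, 166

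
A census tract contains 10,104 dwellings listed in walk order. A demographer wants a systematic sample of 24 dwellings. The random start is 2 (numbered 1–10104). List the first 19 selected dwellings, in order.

2, 423, 844, 1265, 1686, 2107, 2528, 2949, 3370, 3791, 4212, 4633, 5054, 5475, 5896, 6317, 6738, 7159, 7580

k = N/n = 10104/24 = 421
dwelling 1: 2
dwelling 2: 2 + 421 = 423
dwelling 3: 423 + 421 = 844
dwelling 4: 844 + 421 = 1265
dwelling 5: 1265 + 421 = 1686
dwelling 6: 1686 + 421 = 2107
dwelling 7: 2107 + 421 = 2528
dwelling 8: 2528 + 421 = 2949
dwelling 9: 2949 + 421 = 3370
dwelling 10: 3370 + 421 = 3791
dwelling 11: 3791 + 421 = 4212
dwelling 12: 4212 + 421 = 4633
dwelling 13: 4633 + 421 = 5054
dwelling 14: 5054 + 421 = 5475
dwelling 15: 5475 + 421 = 5896
dwelling 16: 5896 + 421 = 6317
dwelling 17: 6317 + 421 = 6738
dwelling 18: 6738 + 421 = 7159
dwelling 19: 7159 + 421 = 7580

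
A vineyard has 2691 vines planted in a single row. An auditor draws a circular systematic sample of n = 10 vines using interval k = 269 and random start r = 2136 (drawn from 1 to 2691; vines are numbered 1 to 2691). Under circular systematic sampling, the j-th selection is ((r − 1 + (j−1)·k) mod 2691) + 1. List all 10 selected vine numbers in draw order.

2136, 2405, 2674, 252, 521, 790, 1059, 1328, 1597, 1866

Selection 1: 2136
Selection 2: 2136 + 269 = 2405
Selection 3: 2405 + 269 = 2674
Selection 4: 2674 + 269 = 2943 → 2943 − 2691 = 252
Selection 5: 252 + 269 = 521
Selection 6: 521 + 269 = 790
Selection 7: 790 + 269 = 1059
Selection 8: 1059 + 269 = 1328
Selection 9: 1328 + 269 = 1597
Selection 10: 1597 + 269 = 1866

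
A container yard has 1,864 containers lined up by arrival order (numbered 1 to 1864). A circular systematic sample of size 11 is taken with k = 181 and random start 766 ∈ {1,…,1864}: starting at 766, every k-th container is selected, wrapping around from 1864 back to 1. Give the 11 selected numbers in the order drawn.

766, 947, 1128, 1309, 1490, 1671, 1852, 169, 350, 531, 712

Selection 1: 766
Selection 2: 766 + 181 = 947
Selection 3: 947 + 181 = 1128
Selection 4: 1128 + 181 = 1309
Selection 5: 1309 + 181 = 1490
Selection 6: 1490 + 181 = 1671
Selection 7: 1671 + 181 = 1852
Selection 8: 1852 + 181 = 2033 → 2033 − 1864 = 169
Selection 9: 169 + 181 = 350
Selection 10: 350 + 181 = 531
Selection 11: 531 + 181 = 712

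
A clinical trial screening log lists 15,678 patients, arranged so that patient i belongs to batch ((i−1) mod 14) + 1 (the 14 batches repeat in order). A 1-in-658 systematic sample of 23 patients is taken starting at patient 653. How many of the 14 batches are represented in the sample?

1

Consecutive selections differ by k = 658, so their batch numbers differ by 658 mod 14 = 0.
gcd(658, 14) = 14, so the sample visits 14/14 = 1 distinct residues mod 14.
Start 653 is batch 9; the batches hit are 9.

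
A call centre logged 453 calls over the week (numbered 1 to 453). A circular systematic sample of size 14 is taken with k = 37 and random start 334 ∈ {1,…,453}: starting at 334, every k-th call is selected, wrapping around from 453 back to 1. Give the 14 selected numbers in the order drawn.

Selection 1: 334
Selection 2: 334 + 37 = 371
Selection 3: 371 + 37 = 408
Selection 4: 408 + 37 = 445
Selection 5: 445 + 37 = 482 → 482 − 453 = 29
Selection 6: 29 + 37 = 66
Selection 7: 66 + 37 = 103
Selection 8: 103 + 37 = 140
Selection 9: 140 + 37 = 177
Selection 10: 177 + 37 = 214
Selection 11: 214 + 37 = 251
Selection 12: 251 + 37 = 288
Selection 13: 288 + 37 = 325
Selection 14: 325 + 37 = 362

334, 371, 408, 445, 29, 66, 103, 140, 177, 214, 251, 288, 325, 362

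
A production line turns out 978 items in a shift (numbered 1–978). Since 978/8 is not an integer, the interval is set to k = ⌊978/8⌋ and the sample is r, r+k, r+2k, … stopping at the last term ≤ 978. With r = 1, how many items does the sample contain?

9

k = ⌊978/8⌋ = 122
Achieved size = ⌊(978 − 1)/122⌋ + 1 = ⌊977/122⌋ + 1 = 8 + 1 = 9
(last selection: 1 + 8×122 = 977 ≤ 978; next would be 1099 > 978)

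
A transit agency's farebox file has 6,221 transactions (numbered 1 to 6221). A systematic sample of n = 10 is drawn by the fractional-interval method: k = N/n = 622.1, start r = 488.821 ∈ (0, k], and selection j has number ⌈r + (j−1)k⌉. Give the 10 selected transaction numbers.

489, 1111, 1734, 2356, 2978, 3600, 4222, 4844, 5466, 6088

j=1: r + 0k = 488.821 → ⌈·⌉ = 489
j=2: r + 1k = 1110.921 → ⌈·⌉ = 1111
j=3: r + 2k = 1733.021 → ⌈·⌉ = 1734
j=4: r + 3k = 2355.121 → ⌈·⌉ = 2356
j=5: r + 4k = 2977.221 → ⌈·⌉ = 2978
j=6: r + 5k = 3599.321 → ⌈·⌉ = 3600
j=7: r + 6k = 4221.421 → ⌈·⌉ = 4222
j=8: r + 7k = 4843.521 → ⌈·⌉ = 4844
j=9: r + 8k = 5465.621 → ⌈·⌉ = 5466
j=10: r + 9k = 6087.721 → ⌈·⌉ = 6088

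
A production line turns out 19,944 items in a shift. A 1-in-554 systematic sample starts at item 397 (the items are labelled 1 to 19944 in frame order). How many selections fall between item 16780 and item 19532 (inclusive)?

k = 554
First selection ≥ 16780: 397 + ⌈(16780−397)/554⌉·554 = 397 + 30×554 = 17017
Last selection ≤ 19532: 397 + ⌊(19532−397)/554⌋·554 = 397 + 34×554 = 19233
Count = 34 − 30 + 1 = 5

5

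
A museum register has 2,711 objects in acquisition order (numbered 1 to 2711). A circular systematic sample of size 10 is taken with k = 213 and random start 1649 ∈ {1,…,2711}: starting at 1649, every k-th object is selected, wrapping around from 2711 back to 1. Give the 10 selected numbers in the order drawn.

1649, 1862, 2075, 2288, 2501, 3, 216, 429, 642, 855

Selection 1: 1649
Selection 2: 1649 + 213 = 1862
Selection 3: 1862 + 213 = 2075
Selection 4: 2075 + 213 = 2288
Selection 5: 2288 + 213 = 2501
Selection 6: 2501 + 213 = 2714 → 2714 − 2711 = 3
Selection 7: 3 + 213 = 216
Selection 8: 216 + 213 = 429
Selection 9: 429 + 213 = 642
Selection 10: 642 + 213 = 855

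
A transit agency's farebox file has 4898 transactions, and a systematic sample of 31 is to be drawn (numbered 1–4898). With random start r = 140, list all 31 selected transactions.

k = N/n = 4898/31 = 158
transaction 1: 140
transaction 2: 140 + 158 = 298
transaction 3: 298 + 158 = 456
transaction 4: 456 + 158 = 614
transaction 5: 614 + 158 = 772
transaction 6: 772 + 158 = 930
transaction 7: 930 + 158 = 1088
transaction 8: 1088 + 158 = 1246
transaction 9: 1246 + 158 = 1404
transaction 10: 1404 + 158 = 1562
transaction 11: 1562 + 158 = 1720
transaction 12: 1720 + 158 = 1878
transaction 13: 1878 + 158 = 2036
transaction 14: 2036 + 158 = 2194
transaction 15: 2194 + 158 = 2352
transaction 16: 2352 + 158 = 2510
transaction 17: 2510 + 158 = 2668
transaction 18: 2668 + 158 = 2826
transaction 19: 2826 + 158 = 2984
transaction 20: 2984 + 158 = 3142
transaction 21: 3142 + 158 = 3300
transaction 22: 3300 + 158 = 3458
transaction 23: 3458 + 158 = 3616
transaction 24: 3616 + 158 = 3774
transaction 25: 3774 + 158 = 3932
transaction 26: 3932 + 158 = 4090
transaction 27: 4090 + 158 = 4248
transaction 28: 4248 + 158 = 4406
transaction 29: 4406 + 158 = 4564
transaction 30: 4564 + 158 = 4722
transaction 31: 4722 + 158 = 4880

140, 298, 456, 614, 772, 930, 1088, 1246, 1404, 1562, 1720, 1878, 2036, 2194, 2352, 2510, 2668, 2826, 2984, 3142, 3300, 3458, 3616, 3774, 3932, 4090, 4248, 4406, 4564, 4722, 4880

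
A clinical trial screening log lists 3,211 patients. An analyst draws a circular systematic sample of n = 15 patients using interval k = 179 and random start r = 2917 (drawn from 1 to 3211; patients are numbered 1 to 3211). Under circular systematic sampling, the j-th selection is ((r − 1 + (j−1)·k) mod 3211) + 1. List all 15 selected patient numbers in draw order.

2917, 3096, 64, 243, 422, 601, 780, 959, 1138, 1317, 1496, 1675, 1854, 2033, 2212

Selection 1: 2917
Selection 2: 2917 + 179 = 3096
Selection 3: 3096 + 179 = 3275 → 3275 − 3211 = 64
Selection 4: 64 + 179 = 243
Selection 5: 243 + 179 = 422
Selection 6: 422 + 179 = 601
Selection 7: 601 + 179 = 780
Selection 8: 780 + 179 = 959
Selection 9: 959 + 179 = 1138
Selection 10: 1138 + 179 = 1317
Selection 11: 1317 + 179 = 1496
Selection 12: 1496 + 179 = 1675
Selection 13: 1675 + 179 = 1854
Selection 14: 1854 + 179 = 2033
Selection 15: 2033 + 179 = 2212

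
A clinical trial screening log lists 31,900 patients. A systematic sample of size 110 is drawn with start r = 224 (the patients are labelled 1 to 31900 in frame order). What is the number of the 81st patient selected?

23424

k = 31900/110 = 290
81st selection = r + (81−1)·k = 224 + 80×290 = 224 + 23200 = 23424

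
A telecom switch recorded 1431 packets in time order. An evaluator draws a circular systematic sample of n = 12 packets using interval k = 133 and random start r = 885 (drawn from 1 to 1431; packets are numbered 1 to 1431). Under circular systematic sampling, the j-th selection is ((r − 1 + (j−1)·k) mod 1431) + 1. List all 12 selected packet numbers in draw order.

Selection 1: 885
Selection 2: 885 + 133 = 1018
Selection 3: 1018 + 133 = 1151
Selection 4: 1151 + 133 = 1284
Selection 5: 1284 + 133 = 1417
Selection 6: 1417 + 133 = 1550 → 1550 − 1431 = 119
Selection 7: 119 + 133 = 252
Selection 8: 252 + 133 = 385
Selection 9: 385 + 133 = 518
Selection 10: 518 + 133 = 651
Selection 11: 651 + 133 = 784
Selection 12: 784 + 133 = 917

885, 1018, 1151, 1284, 1417, 119, 252, 385, 518, 651, 784, 917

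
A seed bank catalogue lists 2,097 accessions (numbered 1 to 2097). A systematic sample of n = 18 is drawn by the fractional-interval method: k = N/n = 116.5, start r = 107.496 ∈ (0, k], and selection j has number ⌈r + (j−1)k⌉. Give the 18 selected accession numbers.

108, 224, 341, 457, 574, 690, 807, 923, 1040, 1156, 1273, 1389, 1506, 1622, 1739, 1855, 1972, 2088

j=1: r + 0k = 107.496 → ⌈·⌉ = 108
j=2: r + 1k = 223.996 → ⌈·⌉ = 224
j=3: r + 2k = 340.496 → ⌈·⌉ = 341
j=4: r + 3k = 456.996 → ⌈·⌉ = 457
j=5: r + 4k = 573.496 → ⌈·⌉ = 574
j=6: r + 5k = 689.996 → ⌈·⌉ = 690
j=7: r + 6k = 806.496 → ⌈·⌉ = 807
j=8: r + 7k = 922.996 → ⌈·⌉ = 923
j=9: r + 8k = 1039.496 → ⌈·⌉ = 1040
j=10: r + 9k = 1155.996 → ⌈·⌉ = 1156
j=11: r + 10k = 1272.496 → ⌈·⌉ = 1273
j=12: r + 11k = 1388.996 → ⌈·⌉ = 1389
j=13: r + 12k = 1505.496 → ⌈·⌉ = 1506
j=14: r + 13k = 1621.996 → ⌈·⌉ = 1622
j=15: r + 14k = 1738.496 → ⌈·⌉ = 1739
j=16: r + 15k = 1854.996 → ⌈·⌉ = 1855
j=17: r + 16k = 1971.496 → ⌈·⌉ = 1972
j=18: r + 17k = 2087.996 → ⌈·⌉ = 2088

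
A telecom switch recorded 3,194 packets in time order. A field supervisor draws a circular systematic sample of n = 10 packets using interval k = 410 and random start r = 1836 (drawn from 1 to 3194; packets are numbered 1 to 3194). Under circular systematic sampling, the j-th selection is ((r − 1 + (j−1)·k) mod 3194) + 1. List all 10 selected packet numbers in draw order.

Selection 1: 1836
Selection 2: 1836 + 410 = 2246
Selection 3: 2246 + 410 = 2656
Selection 4: 2656 + 410 = 3066
Selection 5: 3066 + 410 = 3476 → 3476 − 3194 = 282
Selection 6: 282 + 410 = 692
Selection 7: 692 + 410 = 1102
Selection 8: 1102 + 410 = 1512
Selection 9: 1512 + 410 = 1922
Selection 10: 1922 + 410 = 2332

1836, 2246, 2656, 3066, 282, 692, 1102, 1512, 1922, 2332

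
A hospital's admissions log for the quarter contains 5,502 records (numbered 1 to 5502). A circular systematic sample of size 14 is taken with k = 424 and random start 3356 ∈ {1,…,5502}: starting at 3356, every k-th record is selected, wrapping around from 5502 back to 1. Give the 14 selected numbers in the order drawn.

3356, 3780, 4204, 4628, 5052, 5476, 398, 822, 1246, 1670, 2094, 2518, 2942, 3366

Selection 1: 3356
Selection 2: 3356 + 424 = 3780
Selection 3: 3780 + 424 = 4204
Selection 4: 4204 + 424 = 4628
Selection 5: 4628 + 424 = 5052
Selection 6: 5052 + 424 = 5476
Selection 7: 5476 + 424 = 5900 → 5900 − 5502 = 398
Selection 8: 398 + 424 = 822
Selection 9: 822 + 424 = 1246
Selection 10: 1246 + 424 = 1670
Selection 11: 1670 + 424 = 2094
Selection 12: 2094 + 424 = 2518
Selection 13: 2518 + 424 = 2942
Selection 14: 2942 + 424 = 3366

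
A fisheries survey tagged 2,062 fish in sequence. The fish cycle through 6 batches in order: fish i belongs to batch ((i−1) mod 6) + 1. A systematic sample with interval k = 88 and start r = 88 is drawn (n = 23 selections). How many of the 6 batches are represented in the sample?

3

Consecutive selections differ by k = 88, so their batch numbers differ by 88 mod 6 = 4.
gcd(88, 6) = 2, so the sample visits 6/2 = 3 distinct residues mod 6.
Start 88 is batch 4; the batches hit are 2, 4, 6.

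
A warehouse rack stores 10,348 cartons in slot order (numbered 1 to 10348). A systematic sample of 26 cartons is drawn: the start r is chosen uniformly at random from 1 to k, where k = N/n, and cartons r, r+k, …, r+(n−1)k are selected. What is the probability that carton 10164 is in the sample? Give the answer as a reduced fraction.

1/398

k = 10348/26 = 398.
Carton 10164 is selected iff r ≡ 10164 (mod 398); exactly one such r in {1,…,398}.
Inclusion probability = 1/398.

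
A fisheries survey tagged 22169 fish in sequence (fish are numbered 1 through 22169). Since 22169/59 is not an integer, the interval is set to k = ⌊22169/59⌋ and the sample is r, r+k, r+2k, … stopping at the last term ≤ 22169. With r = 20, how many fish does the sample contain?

60

k = ⌊22169/59⌋ = 375
Achieved size = ⌊(22169 − 20)/375⌋ + 1 = ⌊22149/375⌋ + 1 = 59 + 1 = 60
(last selection: 20 + 59×375 = 22145 ≤ 22169; next would be 22520 > 22169)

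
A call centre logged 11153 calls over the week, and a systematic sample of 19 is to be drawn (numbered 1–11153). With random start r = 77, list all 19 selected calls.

77, 664, 1251, 1838, 2425, 3012, 3599, 4186, 4773, 5360, 5947, 6534, 7121, 7708, 8295, 8882, 9469, 10056, 10643

k = N/n = 11153/19 = 587
call 1: 77
call 2: 77 + 587 = 664
call 3: 664 + 587 = 1251
call 4: 1251 + 587 = 1838
call 5: 1838 + 587 = 2425
call 6: 2425 + 587 = 3012
call 7: 3012 + 587 = 3599
call 8: 3599 + 587 = 4186
call 9: 4186 + 587 = 4773
call 10: 4773 + 587 = 5360
call 11: 5360 + 587 = 5947
call 12: 5947 + 587 = 6534
call 13: 6534 + 587 = 7121
call 14: 7121 + 587 = 7708
call 15: 7708 + 587 = 8295
call 16: 8295 + 587 = 8882
call 17: 8882 + 587 = 9469
call 18: 9469 + 587 = 10056
call 19: 10056 + 587 = 10643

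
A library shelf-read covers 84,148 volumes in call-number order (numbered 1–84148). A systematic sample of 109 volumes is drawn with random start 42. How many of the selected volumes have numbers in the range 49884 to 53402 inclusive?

5

k = 84148/109 = 772
First selection ≥ 49884: 42 + ⌈(49884−42)/772⌉·772 = 42 + 65×772 = 50222
Last selection ≤ 53402: 42 + ⌊(53402−42)/772⌋·772 = 42 + 69×772 = 53310
Count = 69 − 65 + 1 = 5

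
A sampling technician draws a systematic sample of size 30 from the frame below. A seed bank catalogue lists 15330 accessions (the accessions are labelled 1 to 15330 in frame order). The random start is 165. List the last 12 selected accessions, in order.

k = N/n = 15330/30 = 511
19th selection = 165 + 18×511 = 9363
20th: 9363 + 511 = 9874
21st: 9874 + 511 = 10385
22nd: 10385 + 511 = 10896
23rd: 10896 + 511 = 11407
24th: 11407 + 511 = 11918
25th: 11918 + 511 = 12429
26th: 12429 + 511 = 12940
27th: 12940 + 511 = 13451
28th: 13451 + 511 = 13962
29th: 13962 + 511 = 14473
30th: 14473 + 511 = 14984

9363, 9874, 10385, 10896, 11407, 11918, 12429, 12940, 13451, 13962, 14473, 14984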